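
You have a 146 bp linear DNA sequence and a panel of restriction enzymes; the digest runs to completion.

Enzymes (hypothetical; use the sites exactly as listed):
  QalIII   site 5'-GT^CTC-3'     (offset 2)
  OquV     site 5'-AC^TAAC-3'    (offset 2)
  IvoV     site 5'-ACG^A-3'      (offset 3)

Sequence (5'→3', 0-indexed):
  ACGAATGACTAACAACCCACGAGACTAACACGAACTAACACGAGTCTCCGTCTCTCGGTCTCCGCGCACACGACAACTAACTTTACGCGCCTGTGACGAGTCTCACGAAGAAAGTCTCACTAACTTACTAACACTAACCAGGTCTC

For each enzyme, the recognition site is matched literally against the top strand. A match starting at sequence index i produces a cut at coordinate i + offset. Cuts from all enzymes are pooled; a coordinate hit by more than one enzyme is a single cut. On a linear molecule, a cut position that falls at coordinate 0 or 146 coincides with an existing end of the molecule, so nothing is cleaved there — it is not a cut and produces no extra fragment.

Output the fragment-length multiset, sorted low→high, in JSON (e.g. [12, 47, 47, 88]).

Scan for sites:
  QalIII GTCTC/2: at [43, 49, 57, 99, 113, 141] ⇒ [45, 51, 59, 101, 115, 143]
  OquV ACTAAC/2: at [7, 23, 33, 75, 118, 126, 132] ⇒ [9, 25, 35, 77, 120, 128, 134]
  IvoV ACGA/3: at [0, 18, 29, 39, 69, 95, 104] ⇒ [3, 21, 32, 42, 72, 98, 107]

All cut coordinates (distinct, sorted): [3, 9, 21, 25, 32, 35, 42, 45, 51, 59, 72, 77, 98, 101, 107, 115, 120, 128, 134, 143]

Fragment lengths:
  [0,3): 3 bp
  [3,9): 6 bp
  [9,21): 12 bp
  [21,25): 4 bp
  [25,32): 7 bp
  [32,35): 3 bp
  [35,42): 7 bp
  [42,45): 3 bp
  [45,51): 6 bp
  [51,59): 8 bp
  [59,72): 13 bp
  [72,77): 5 bp
  [77,98): 21 bp
  [98,101): 3 bp
  [101,107): 6 bp
  [107,115): 8 bp
  [115,120): 5 bp
  [120,128): 8 bp
  [128,134): 6 bp
  [134,143): 9 bp
  [143,146): 3 bp

[3,3,3,3,3,4,5,5,6,6,6,6,7,7,8,8,8,9,12,13,21]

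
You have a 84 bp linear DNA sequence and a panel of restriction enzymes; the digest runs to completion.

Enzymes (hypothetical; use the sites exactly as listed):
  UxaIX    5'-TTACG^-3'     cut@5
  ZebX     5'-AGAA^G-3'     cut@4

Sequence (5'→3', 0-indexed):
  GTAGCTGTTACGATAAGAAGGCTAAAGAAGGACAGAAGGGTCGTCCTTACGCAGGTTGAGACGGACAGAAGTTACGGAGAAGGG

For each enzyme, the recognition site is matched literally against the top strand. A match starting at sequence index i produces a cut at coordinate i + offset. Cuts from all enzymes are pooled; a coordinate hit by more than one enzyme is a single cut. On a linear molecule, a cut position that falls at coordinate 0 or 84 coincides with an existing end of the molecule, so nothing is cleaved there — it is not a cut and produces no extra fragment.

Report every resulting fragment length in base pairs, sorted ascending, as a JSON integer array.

Scan for sites:
  UxaIX (TTACG, off=5): starts [7, 46, 71] → cuts [12, 51, 76]
  ZebX (AGAAG, off=4): starts [15, 25, 33, 66, 77] → cuts [19, 29, 37, 70, 81]

Pooled cuts: [12, 19, 29, 37, 51, 70, 76, 81]

Fragments:
  [0,12): 12 bp
  [12,19): 7 bp
  [19,29): 10 bp
  [29,37): 8 bp
  [37,51): 14 bp
  [51,70): 19 bp
  [70,76): 6 bp
  [76,81): 5 bp
  [81,84): 3 bp

[3,5,6,7,8,10,12,14,19]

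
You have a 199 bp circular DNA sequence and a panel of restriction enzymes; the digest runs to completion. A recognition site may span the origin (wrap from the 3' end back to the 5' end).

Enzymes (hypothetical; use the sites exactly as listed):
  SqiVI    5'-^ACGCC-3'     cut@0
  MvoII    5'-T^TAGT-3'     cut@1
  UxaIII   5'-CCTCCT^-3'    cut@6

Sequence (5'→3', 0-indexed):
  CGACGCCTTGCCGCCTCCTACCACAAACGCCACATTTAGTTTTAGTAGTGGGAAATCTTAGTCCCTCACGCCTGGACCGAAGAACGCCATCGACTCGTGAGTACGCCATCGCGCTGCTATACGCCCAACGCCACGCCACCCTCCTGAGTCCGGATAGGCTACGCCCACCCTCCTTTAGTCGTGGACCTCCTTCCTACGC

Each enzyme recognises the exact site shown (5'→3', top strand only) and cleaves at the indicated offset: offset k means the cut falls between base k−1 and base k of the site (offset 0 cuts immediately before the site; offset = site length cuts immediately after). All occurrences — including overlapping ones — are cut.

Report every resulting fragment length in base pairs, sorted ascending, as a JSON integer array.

[1,4,5,6,6,7,7,9,10,13,14,15,16,16,16,17,18,19]

Scan for sites:
  SqiVI ACGCC/0: at [2, 26, 67, 83, 102, 120, 127, 132, 160, 195] ⇒ [2, 26, 67, 83, 102, 120, 127, 132, 160, 195]
  MvoII TTAGT/1: at [35, 41, 57, 174] ⇒ [36, 42, 58, 175]
  UxaIII CCTCCT/6: at [13, 139, 168, 185] ⇒ [19, 145, 174, 191]

All cut coordinates (distinct, sorted): [2, 19, 26, 36, 42, 58, 67, 83, 102, 120, 127, 132, 145, 160, 174, 175, 191, 195]

Fragment lengths:
  2→19: 17 bp
  19→26: 7 bp
  26→36: 10 bp
  36→42: 6 bp
  42→58: 16 bp
  58→67: 9 bp
  67→83: 16 bp
  83→102: 19 bp
  102→120: 18 bp
  120→127: 7 bp
  127→132: 5 bp
  132→145: 13 bp
  145→160: 15 bp
  160→174: 14 bp
  174→175: 1 bp
  175→191: 16 bp
  191→195: 4 bp
  195→2 (wrap): 199-195+2 = 6 bp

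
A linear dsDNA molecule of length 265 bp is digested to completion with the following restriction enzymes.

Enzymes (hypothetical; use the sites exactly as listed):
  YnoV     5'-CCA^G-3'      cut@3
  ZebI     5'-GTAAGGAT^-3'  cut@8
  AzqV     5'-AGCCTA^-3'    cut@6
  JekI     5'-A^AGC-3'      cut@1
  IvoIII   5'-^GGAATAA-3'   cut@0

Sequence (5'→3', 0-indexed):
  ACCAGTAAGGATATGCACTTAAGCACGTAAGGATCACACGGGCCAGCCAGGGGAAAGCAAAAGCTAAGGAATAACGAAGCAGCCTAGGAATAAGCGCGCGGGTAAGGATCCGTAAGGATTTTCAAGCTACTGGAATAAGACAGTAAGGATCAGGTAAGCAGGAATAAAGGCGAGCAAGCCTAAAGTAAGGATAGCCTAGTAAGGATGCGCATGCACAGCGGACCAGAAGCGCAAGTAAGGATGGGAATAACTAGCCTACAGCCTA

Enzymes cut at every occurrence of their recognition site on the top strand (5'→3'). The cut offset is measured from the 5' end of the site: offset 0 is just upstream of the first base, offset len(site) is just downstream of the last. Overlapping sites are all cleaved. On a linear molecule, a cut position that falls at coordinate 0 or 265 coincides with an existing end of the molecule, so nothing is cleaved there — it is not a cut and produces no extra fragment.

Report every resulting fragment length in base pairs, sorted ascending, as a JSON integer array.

Per-enzyme occurrences:
  YnoV CCAG/3: at [1, 42, 46, 222] ⇒ [4, 45, 49, 225]
  ZebI GTAAGGAT/8: at [4, 26, 101, 111, 142, 184, 198, 234] ⇒ [12, 34, 109, 119, 150, 192, 206, 242]
  AzqV AGCCTA/6: at [80, 176, 192, 252, 259] ⇒ [86, 182, 198, 258] (position 265 is a terminus of the linear molecule — no cut)
  JekI AAGC/1: at [20, 54, 60, 76, 91, 123, 155, 175, 226] ⇒ [21, 55, 61, 77, 92, 124, 156, 176, 227]
  IvoIII GGAATAA/0: at [67, 86, 131, 160, 243] ⇒ [67, 86, 131, 160, 243]

All cut coordinates (distinct, sorted): [4, 12, 21, 34, 45, 49, 55, 61, 67, 77, 86, 92, 109, 119, 124, 131, 150, 156, 160, 176, 182, 192, 198, 206, 225, 227, 242, 243, 258]

Fragment lengths:
  [0,4): 4 bp
  [4,12): 8 bp
  [12,21): 9 bp
  [21,34): 13 bp
  [34,45): 11 bp
  [45,49): 4 bp
  [49,55): 6 bp
  [55,61): 6 bp
  [61,67): 6 bp
  [67,77): 10 bp
  [77,86): 9 bp
  [86,92): 6 bp
  [92,109): 17 bp
  [109,119): 10 bp
  [119,124): 5 bp
  [124,131): 7 bp
  [131,150): 19 bp
  [150,156): 6 bp
  [156,160): 4 bp
  [160,176): 16 bp
  [176,182): 6 bp
  [182,192): 10 bp
  [192,198): 6 bp
  [198,206): 8 bp
  [206,225): 19 bp
  [225,227): 2 bp
  [227,242): 15 bp
  [242,243): 1 bp
  [243,258): 15 bp
  [258,265): 7 bp

[1,2,4,4,4,5,6,6,6,6,6,6,6,7,7,8,8,9,9,10,10,10,11,13,15,15,16,17,19,19]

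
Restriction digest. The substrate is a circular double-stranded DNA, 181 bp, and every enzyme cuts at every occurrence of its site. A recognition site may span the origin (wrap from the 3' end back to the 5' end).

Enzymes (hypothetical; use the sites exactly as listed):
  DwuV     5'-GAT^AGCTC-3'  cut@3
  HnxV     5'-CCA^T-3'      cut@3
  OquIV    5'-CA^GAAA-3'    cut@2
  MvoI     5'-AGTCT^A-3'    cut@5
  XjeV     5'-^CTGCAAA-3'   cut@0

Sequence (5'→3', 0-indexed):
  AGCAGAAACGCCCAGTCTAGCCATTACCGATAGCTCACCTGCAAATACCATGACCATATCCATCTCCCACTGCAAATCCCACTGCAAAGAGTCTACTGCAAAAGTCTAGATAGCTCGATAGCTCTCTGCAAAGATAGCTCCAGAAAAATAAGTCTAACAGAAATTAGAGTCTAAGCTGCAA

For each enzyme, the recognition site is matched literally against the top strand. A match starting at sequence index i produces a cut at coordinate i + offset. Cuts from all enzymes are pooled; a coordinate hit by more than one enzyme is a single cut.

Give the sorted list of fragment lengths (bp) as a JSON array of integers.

[1,3,4,4,5,6,6,6,7,7,7,8,8,10,10,12,12,12,13,13,13,14]

Per-enzyme occurrences:
  DwuV (GATAGCTC, off=3): starts [28, 108, 116, 132] → cuts [31, 111, 119, 135]
  HnxV (CCAT, off=3): starts [20, 47, 53, 59] → cuts [23, 50, 56, 62]
  OquIV (CAGAAA, off=2): starts [2, 140, 157] → cuts [4, 142, 159]
  MvoI (AGTCTA, off=5): starts [13, 89, 102, 150, 167] → cuts [18, 94, 107, 155, 172]
  XjeV (CTGCAAA, off=0): starts [38, 69, 81, 95, 125, 175] → cuts [38, 69, 81, 95, 125, 175]

Pooled cuts: [4, 18, 23, 31, 38, 50, 56, 62, 69, 81, 94, 95, 107, 111, 119, 125, 135, 142, 155, 159, 172, 175]

Fragments:
  4→18: 14 bp
  18→23: 5 bp
  23→31: 8 bp
  31→38: 7 bp
  38→50: 12 bp
  50→56: 6 bp
  56→62: 6 bp
  62→69: 7 bp
  69→81: 12 bp
  81→94: 13 bp
  94→95: 1 bp
  95→107: 12 bp
  107→111: 4 bp
  111→119: 8 bp
  119→125: 6 bp
  125→135: 10 bp
  135→142: 7 bp
  142→155: 13 bp
  155→159: 4 bp
  159→172: 13 bp
  172→175: 3 bp
  175→4 (wrap): 181-175+4 = 10 bp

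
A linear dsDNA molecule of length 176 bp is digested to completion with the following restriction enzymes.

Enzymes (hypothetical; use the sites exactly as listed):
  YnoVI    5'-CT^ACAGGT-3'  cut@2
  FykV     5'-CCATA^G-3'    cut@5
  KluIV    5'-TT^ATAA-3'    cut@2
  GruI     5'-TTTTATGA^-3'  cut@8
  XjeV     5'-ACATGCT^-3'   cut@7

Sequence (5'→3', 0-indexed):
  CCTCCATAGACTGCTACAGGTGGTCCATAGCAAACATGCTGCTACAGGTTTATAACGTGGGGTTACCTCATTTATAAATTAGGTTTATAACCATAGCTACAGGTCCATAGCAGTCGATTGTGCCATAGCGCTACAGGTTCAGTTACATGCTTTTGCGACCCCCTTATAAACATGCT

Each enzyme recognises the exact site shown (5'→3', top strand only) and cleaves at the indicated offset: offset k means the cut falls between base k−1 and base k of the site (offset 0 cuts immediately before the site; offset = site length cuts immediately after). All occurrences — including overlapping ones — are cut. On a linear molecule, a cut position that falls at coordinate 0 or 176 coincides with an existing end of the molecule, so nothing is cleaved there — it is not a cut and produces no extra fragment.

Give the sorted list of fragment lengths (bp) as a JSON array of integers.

[3,3,5,7,8,8,9,11,11,11,13,14,14,18,19,22]

Per-enzyme occurrences:
  YnoVI CTACAGGT/2: at [13, 41, 96, 130] ⇒ [15, 43, 98, 132]
  FykV CCATAG/5: at [3, 24, 90, 104, 122] ⇒ [8, 29, 95, 109, 127]
  KluIV TTATAA/2: at [49, 71, 84, 163] ⇒ [51, 73, 86, 165]
  GruI (TTTTATGA, off=8): no sites
  XjeV ACATGCT/7: at [33, 144, 169] ⇒ [40, 151] (position 176 is a terminus of the linear molecule — no cut)

All cut coordinates (distinct, sorted): [8, 15, 29, 40, 43, 51, 73, 86, 95, 98, 109, 127, 132, 151, 165]

Fragment lengths:
  [0,8): 8 bp
  [8,15): 7 bp
  [15,29): 14 bp
  [29,40): 11 bp
  [40,43): 3 bp
  [43,51): 8 bp
  [51,73): 22 bp
  [73,86): 13 bp
  [86,95): 9 bp
  [95,98): 3 bp
  [98,109): 11 bp
  [109,127): 18 bp
  [127,132): 5 bp
  [132,151): 19 bp
  [151,165): 14 bp
  [165,176): 11 bp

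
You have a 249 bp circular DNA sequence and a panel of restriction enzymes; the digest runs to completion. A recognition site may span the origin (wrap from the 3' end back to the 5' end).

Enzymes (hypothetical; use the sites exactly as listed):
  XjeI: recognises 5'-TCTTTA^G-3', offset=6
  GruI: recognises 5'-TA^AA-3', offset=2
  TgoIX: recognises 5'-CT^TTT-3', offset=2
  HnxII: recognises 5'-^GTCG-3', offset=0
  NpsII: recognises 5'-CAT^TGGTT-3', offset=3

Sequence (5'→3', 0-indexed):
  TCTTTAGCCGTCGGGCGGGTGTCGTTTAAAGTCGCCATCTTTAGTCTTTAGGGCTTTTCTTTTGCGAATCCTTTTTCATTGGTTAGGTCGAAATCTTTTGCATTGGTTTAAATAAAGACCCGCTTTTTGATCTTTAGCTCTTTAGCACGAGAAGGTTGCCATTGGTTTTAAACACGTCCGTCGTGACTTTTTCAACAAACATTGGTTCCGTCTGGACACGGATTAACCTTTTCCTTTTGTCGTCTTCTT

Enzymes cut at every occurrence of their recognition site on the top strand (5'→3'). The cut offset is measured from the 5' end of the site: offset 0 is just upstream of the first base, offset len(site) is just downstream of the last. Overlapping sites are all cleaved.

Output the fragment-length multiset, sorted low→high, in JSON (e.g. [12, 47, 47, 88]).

Site scan:
  XjeI TCTTTAG/6: at [0, 37, 44, 130, 138] ⇒ [6, 43, 50, 136, 144]
  GruI TAAA/2: at [26, 108, 112, 168] ⇒ [28, 110, 114, 170]
  TgoIX CTTTT/2: at [53, 58, 70, 94, 122, 186, 227, 233] ⇒ [55, 60, 72, 96, 124, 188, 229, 235]
  HnxII GTCG/0: at [9, 20, 30, 86, 179, 238] ⇒ [9, 20, 30, 86, 179, 238]
  NpsII CATTGGTT/3: at [76, 100, 159, 199] ⇒ [79, 103, 162, 202]

Pooled cuts: [6, 9, 20, 28, 30, 43, 50, 55, 60, 72, 79, 86, 96, 103, 110, 114, 124, 136, 144, 162, 170, 179, 188, 202, 229, 235, 238]

Fragment lengths:
  6→9: 3 bp
  9→20: 11 bp
  20→28: 8 bp
  28→30: 2 bp
  30→43: 13 bp
  43→50: 7 bp
  50→55: 5 bp
  55→60: 5 bp
  60→72: 12 bp
  72→79: 7 bp
  79→86: 7 bp
  86→96: 10 bp
  96→103: 7 bp
  103→110: 7 bp
  110→114: 4 bp
  114→124: 10 bp
  124→136: 12 bp
  136→144: 8 bp
  144→162: 18 bp
  162→170: 8 bp
  170→179: 9 bp
  179→188: 9 bp
  188→202: 14 bp
  202→229: 27 bp
  229→235: 6 bp
  235→238: 3 bp
  238→6 (wrap): 249-238+6 = 17 bp

[2,3,3,4,5,5,6,7,7,7,7,7,8,8,8,9,9,10,10,11,12,12,13,14,17,18,27]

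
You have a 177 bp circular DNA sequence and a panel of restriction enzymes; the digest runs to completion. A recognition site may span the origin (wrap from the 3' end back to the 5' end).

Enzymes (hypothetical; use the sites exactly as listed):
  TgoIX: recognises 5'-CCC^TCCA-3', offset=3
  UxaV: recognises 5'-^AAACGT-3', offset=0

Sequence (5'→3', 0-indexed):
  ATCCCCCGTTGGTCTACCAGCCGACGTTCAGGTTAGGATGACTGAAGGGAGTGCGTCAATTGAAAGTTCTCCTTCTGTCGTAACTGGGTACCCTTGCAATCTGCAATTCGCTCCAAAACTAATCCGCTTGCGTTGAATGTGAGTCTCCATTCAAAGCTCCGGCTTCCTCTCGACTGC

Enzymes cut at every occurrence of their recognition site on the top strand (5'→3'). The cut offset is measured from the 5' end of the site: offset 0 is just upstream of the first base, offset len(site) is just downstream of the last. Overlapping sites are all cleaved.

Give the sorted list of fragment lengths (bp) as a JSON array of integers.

Per-enzyme occurrences:
  TgoIX (CCCTCCA, off=3): no sites
  UxaV (AAACGT, off=0): no sites

Pooled cuts: ∅

Fragment lengths:
  no cuts → one circular fragment of 177 bp

[177]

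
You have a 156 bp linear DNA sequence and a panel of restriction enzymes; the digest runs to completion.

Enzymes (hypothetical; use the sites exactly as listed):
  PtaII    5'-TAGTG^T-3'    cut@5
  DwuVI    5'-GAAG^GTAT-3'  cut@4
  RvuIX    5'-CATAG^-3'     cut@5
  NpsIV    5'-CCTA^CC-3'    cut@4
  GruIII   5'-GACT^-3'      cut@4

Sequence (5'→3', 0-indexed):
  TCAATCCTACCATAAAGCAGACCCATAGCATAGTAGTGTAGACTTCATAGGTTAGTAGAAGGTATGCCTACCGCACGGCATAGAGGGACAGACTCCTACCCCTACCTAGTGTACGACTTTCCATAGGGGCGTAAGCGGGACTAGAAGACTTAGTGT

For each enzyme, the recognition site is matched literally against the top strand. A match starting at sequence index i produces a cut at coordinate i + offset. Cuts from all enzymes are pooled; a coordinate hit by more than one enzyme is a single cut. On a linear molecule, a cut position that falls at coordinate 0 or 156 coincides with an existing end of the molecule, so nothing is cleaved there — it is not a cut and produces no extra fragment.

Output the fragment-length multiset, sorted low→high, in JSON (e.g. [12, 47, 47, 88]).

[1,4,5,5,5,6,6,6,7,7,8,8,9,9,11,11,13,16,19]

Per-enzyme occurrences:
  PtaII (TAGTGT, off=5): starts [33, 106, 150] → cuts [38, 111, 155]
  DwuVI (GAAGGTAT, off=4): starts [57] → cuts [61]
  RvuIX (CATAG, off=5): starts [23, 28, 45, 78, 121] → cuts [28, 33, 50, 83, 126]
  NpsIV (CCTACC, off=4): starts [5, 66, 94, 100] → cuts [9, 70, 98, 104]
  GruIII (GACT, off=4): starts [40, 90, 114, 138, 146] → cuts [44, 94, 118, 142, 150]

All cut coordinates (distinct, sorted): [9, 28, 33, 38, 44, 50, 61, 70, 83, 94, 98, 104, 111, 118, 126, 142, 150, 155]

Fragments:
  [0,9): 9 bp
  [9,28): 19 bp
  [28,33): 5 bp
  [33,38): 5 bp
  [38,44): 6 bp
  [44,50): 6 bp
  [50,61): 11 bp
  [61,70): 9 bp
  [70,83): 13 bp
  [83,94): 11 bp
  [94,98): 4 bp
  [98,104): 6 bp
  [104,111): 7 bp
  [111,118): 7 bp
  [118,126): 8 bp
  [126,142): 16 bp
  [142,150): 8 bp
  [150,155): 5 bp
  [155,156): 1 bp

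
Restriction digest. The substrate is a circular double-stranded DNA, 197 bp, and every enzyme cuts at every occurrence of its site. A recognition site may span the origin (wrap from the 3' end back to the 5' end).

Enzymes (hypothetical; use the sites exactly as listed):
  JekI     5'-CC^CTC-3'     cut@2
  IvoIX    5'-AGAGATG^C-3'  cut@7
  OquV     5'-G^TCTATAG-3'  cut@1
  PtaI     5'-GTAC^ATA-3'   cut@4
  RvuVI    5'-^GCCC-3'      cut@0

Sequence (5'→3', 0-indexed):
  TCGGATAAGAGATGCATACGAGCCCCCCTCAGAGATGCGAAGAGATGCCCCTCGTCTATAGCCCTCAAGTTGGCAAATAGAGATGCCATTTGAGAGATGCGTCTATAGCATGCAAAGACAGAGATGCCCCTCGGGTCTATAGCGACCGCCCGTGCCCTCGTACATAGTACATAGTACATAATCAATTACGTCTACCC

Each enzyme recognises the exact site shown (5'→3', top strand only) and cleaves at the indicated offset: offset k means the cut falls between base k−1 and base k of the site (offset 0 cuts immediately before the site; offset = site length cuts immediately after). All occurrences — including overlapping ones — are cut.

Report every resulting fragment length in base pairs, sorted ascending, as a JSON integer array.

Site scan:
  JekI (CCCTC, off=2): starts [25, 48, 61, 127, 154, 194] → cuts [27, 50, 63, 129, 156, 196]
  IvoIX (AGAGATGC, off=7): starts [7, 30, 40, 78, 92, 119] → cuts [14, 37, 47, 85, 99, 126]
  OquV (GTCTATAG, off=1): starts [53, 100, 134] → cuts [54, 101, 135]
  PtaI (GTACATA, off=4): starts [159, 166, 173] → cuts [163, 170, 177]
  RvuVI (GCCC, off=0): starts [21, 46, 60, 125, 147, 153] → cuts [21, 46, 60, 125, 147, 153]

All cut coordinates (distinct, sorted): [14, 21, 27, 37, 46, 47, 50, 54, 60, 63, 85, 99, 101, 125, 126, 129, 135, 147, 153, 156, 163, 170, 177, 196]

Fragment lengths:
  14→21: 7 bp
  21→27: 6 bp
  27→37: 10 bp
  37→46: 9 bp
  46→47: 1 bp
  47→50: 3 bp
  50→54: 4 bp
  54→60: 6 bp
  60→63: 3 bp
  63→85: 22 bp
  85→99: 14 bp
  99→101: 2 bp
  101→125: 24 bp
  125→126: 1 bp
  126→129: 3 bp
  129→135: 6 bp
  135→147: 12 bp
  147→153: 6 bp
  153→156: 3 bp
  156→163: 7 bp
  163→170: 7 bp
  170→177: 7 bp
  177→196: 19 bp
  196→14 (wrap): 197-196+14 = 15 bp

[1,1,2,3,3,3,3,4,6,6,6,6,7,7,7,7,9,10,12,14,15,19,22,24]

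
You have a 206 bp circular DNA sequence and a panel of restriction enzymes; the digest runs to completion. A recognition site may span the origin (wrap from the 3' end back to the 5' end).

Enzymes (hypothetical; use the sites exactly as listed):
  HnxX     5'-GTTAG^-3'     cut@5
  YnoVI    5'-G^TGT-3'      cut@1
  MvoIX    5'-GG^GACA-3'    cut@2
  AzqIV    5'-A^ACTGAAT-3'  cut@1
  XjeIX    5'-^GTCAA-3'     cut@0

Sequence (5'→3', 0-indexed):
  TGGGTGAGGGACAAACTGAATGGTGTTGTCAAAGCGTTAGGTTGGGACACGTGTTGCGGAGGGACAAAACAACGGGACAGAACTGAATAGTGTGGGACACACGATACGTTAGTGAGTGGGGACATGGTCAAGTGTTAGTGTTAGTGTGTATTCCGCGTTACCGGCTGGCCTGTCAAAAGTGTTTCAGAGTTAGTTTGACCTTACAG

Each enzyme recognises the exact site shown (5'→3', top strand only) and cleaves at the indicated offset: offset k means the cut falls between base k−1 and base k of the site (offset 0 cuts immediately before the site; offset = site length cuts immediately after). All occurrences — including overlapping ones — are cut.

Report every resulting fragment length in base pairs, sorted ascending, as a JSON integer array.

Scan for sites:
  HnxX GTTAG/5: at [35, 107, 133, 139, 188] ⇒ [40, 112, 138, 144, 193]
  YnoVI GTGT/1: at [22, 50, 89, 131, 137, 143, 145, 178] ⇒ [23, 51, 90, 132, 138, 144, 146, 179]
  MvoIX GGGACA/2: at [7, 43, 60, 73, 93, 118] ⇒ [9, 45, 62, 75, 95, 120]
  AzqIV AACTGAAT/1: at [13, 80] ⇒ [14, 81]
  XjeIX GTCAA/0: at [27, 126, 171] ⇒ [27, 126, 171]

Pooled cuts: [9, 14, 23, 27, 40, 45, 51, 62, 75, 81, 90, 95, 112, 120, 126, 132, 138, 144, 146, 171, 179, 193]

Fragment lengths:
  9→14: 5 bp
  14→23: 9 bp
  23→27: 4 bp
  27→40: 13 bp
  40→45: 5 bp
  45→51: 6 bp
  51→62: 11 bp
  62→75: 13 bp
  75→81: 6 bp
  81→90: 9 bp
  90→95: 5 bp
  95→112: 17 bp
  112→120: 8 bp
  120→126: 6 bp
  126→132: 6 bp
  132→138: 6 bp
  138→144: 6 bp
  144→146: 2 bp
  146→171: 25 bp
  171→179: 8 bp
  179→193: 14 bp
  193→9 (wrap): 206-193+9 = 22 bp

[2,4,5,5,5,6,6,6,6,6,6,8,8,9,9,11,13,13,14,17,22,25]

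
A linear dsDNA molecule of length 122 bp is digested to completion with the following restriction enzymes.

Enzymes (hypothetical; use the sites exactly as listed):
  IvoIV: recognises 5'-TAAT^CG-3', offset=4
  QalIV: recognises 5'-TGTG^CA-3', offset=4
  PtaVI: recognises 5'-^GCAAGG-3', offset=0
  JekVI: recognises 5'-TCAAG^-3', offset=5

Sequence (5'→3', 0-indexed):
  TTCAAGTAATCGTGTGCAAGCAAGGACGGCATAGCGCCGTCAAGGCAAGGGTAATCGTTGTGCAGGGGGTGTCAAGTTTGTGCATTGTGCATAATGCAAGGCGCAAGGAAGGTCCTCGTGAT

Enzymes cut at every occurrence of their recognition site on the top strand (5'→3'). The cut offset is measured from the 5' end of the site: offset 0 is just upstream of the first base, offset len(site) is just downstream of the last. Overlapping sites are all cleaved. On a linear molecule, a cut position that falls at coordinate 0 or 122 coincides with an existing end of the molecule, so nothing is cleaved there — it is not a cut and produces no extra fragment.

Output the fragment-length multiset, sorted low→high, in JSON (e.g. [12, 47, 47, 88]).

Per-enzyme occurrences:
  IvoIV TAATCG/4: at [6, 51] ⇒ [10, 55]
  QalIV TGTGCA/4: at [12, 58, 78, 85] ⇒ [16, 62, 82, 89]
  PtaVI GCAAGG/0: at [19, 44, 95, 102] ⇒ [19, 44, 95, 102]
  JekVI TCAAG/5: at [1, 39, 71] ⇒ [6, 44, 76]

All cut coordinates (distinct, sorted): [6, 10, 16, 19, 44, 55, 62, 76, 82, 89, 95, 102]

Fragments:
  [0,6): 6 bp
  [6,10): 4 bp
  [10,16): 6 bp
  [16,19): 3 bp
  [19,44): 25 bp
  [44,55): 11 bp
  [55,62): 7 bp
  [62,76): 14 bp
  [76,82): 6 bp
  [82,89): 7 bp
  [89,95): 6 bp
  [95,102): 7 bp
  [102,122): 20 bp

[3,4,6,6,6,6,7,7,7,11,14,20,25]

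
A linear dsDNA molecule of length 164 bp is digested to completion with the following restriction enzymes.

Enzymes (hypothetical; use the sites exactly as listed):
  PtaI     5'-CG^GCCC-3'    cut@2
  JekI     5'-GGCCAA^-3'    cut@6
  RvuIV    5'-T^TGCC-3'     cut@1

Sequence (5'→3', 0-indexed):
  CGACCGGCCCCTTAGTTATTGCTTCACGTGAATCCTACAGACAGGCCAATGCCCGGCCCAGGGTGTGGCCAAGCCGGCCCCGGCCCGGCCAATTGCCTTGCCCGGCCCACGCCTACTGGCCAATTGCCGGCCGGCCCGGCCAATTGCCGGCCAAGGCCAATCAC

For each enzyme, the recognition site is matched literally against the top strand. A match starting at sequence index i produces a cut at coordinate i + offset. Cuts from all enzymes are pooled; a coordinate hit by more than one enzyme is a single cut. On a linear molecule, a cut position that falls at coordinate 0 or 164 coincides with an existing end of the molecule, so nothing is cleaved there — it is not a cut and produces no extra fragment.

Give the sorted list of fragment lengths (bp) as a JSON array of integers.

[1,1,1,4,4,5,6,6,6,6,6,9,10,10,10,17,19,43]

Site scan:
  PtaI CGGCCC/2: at [4, 53, 74, 80, 102, 131] ⇒ [6, 55, 76, 82, 104, 133]
  JekI GGCCAA/6: at [43, 66, 86, 117, 137, 148, 154] ⇒ [49, 72, 92, 123, 143, 154, 160]
  RvuIV TTGCC/1: at [92, 97, 123, 143] ⇒ [93, 98, 124, 144]

Pooled cuts: [6, 49, 55, 72, 76, 82, 92, 93, 98, 104, 123, 124, 133, 143, 144, 154, 160]

Fragments:
  [0,6): 6 bp
  [6,49): 43 bp
  [49,55): 6 bp
  [55,72): 17 bp
  [72,76): 4 bp
  [76,82): 6 bp
  [82,92): 10 bp
  [92,93): 1 bp
  [93,98): 5 bp
  [98,104): 6 bp
  [104,123): 19 bp
  [123,124): 1 bp
  [124,133): 9 bp
  [133,143): 10 bp
  [143,144): 1 bp
  [144,154): 10 bp
  [154,160): 6 bp
  [160,164): 4 bp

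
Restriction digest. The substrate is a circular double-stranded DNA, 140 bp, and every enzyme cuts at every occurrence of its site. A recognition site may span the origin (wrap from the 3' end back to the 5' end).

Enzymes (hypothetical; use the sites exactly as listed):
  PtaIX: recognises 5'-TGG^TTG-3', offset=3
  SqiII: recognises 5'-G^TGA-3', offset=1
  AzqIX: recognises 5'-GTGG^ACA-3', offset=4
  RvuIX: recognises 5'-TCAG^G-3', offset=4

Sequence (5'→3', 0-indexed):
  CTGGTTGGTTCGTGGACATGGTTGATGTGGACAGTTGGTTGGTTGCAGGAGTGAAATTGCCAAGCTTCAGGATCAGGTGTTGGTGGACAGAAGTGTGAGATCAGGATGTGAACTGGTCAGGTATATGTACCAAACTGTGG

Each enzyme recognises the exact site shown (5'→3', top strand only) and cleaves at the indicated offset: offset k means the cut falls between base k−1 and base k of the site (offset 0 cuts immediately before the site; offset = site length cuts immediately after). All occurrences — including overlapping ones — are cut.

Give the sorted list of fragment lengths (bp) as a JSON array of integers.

Scan for sites:
  PtaIX (TGGTTG, off=3): starts [1, 18, 35, 39] → cuts [4, 21, 38, 42]
  SqiII (GTGA, off=1): starts [50, 94, 107] → cuts [51, 95, 108]
  AzqIX (GTGGACA, off=4): starts [11, 26, 82] → cuts [15, 30, 86]
  RvuIX (TCAGG, off=4): starts [66, 72, 100, 116] → cuts [70, 76, 104, 120]

All cut coordinates (distinct, sorted): [4, 15, 21, 30, 38, 42, 51, 70, 76, 86, 95, 104, 108, 120]

Fragment lengths:
  4→15: 11 bp
  15→21: 6 bp
  21→30: 9 bp
  30→38: 8 bp
  38→42: 4 bp
  42→51: 9 bp
  51→70: 19 bp
  70→76: 6 bp
  76→86: 10 bp
  86→95: 9 bp
  95→104: 9 bp
  104→108: 4 bp
  108→120: 12 bp
  120→4 (wrap): 140-120+4 = 24 bp

[4,4,6,6,8,9,9,9,9,10,11,12,19,24]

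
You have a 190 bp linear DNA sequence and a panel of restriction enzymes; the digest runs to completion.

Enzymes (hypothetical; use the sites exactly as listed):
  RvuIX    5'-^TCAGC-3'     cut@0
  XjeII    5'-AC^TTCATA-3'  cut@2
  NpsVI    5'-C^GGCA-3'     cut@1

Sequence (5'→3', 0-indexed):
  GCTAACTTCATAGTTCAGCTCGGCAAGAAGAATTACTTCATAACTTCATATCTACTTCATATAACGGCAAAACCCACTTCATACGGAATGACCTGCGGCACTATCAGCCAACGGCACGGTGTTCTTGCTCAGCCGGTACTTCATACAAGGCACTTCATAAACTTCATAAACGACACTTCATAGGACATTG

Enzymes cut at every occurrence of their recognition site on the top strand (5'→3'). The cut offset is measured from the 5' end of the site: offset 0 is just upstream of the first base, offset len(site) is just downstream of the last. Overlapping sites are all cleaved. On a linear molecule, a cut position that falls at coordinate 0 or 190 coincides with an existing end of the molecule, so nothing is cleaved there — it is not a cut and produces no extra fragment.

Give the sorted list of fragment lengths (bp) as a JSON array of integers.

[6,7,7,8,8,9,9,10,11,11,12,14,14,14,15,16,19]

Scan for sites:
  RvuIX TCAGC/0: at [14, 103, 128] ⇒ [14, 103, 128]
  XjeII ACTTCATA/2: at [4, 34, 42, 53, 75, 137, 151, 160, 174] ⇒ [6, 36, 44, 55, 77, 139, 153, 162, 176]
  NpsVI CGGCA/1: at [20, 64, 95, 111] ⇒ [21, 65, 96, 112]

Pooled cuts: [6, 14, 21, 36, 44, 55, 65, 77, 96, 103, 112, 128, 139, 153, 162, 176]

Fragments:
  [0,6): 6 bp
  [6,14): 8 bp
  [14,21): 7 bp
  [21,36): 15 bp
  [36,44): 8 bp
  [44,55): 11 bp
  [55,65): 10 bp
  [65,77): 12 bp
  [77,96): 19 bp
  [96,103): 7 bp
  [103,112): 9 bp
  [112,128): 16 bp
  [128,139): 11 bp
  [139,153): 14 bp
  [153,162): 9 bp
  [162,176): 14 bp
  [176,190): 14 bp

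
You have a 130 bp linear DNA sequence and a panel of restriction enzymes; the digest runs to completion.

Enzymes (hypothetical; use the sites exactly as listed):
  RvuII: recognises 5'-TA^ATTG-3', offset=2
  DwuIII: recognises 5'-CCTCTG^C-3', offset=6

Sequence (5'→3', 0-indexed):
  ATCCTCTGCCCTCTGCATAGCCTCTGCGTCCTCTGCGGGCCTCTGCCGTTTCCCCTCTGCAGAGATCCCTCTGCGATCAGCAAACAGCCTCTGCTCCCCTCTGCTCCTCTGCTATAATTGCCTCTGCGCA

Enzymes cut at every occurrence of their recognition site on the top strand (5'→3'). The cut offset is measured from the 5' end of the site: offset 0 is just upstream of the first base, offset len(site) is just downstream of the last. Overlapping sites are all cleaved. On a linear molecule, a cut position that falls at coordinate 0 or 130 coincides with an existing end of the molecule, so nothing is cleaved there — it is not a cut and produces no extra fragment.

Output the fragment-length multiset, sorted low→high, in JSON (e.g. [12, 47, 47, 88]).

[4,5,7,8,8,9,10,10,10,11,14,14,20]

Site scan:
  RvuII TAATTG/2: at [114] ⇒ [116]
  DwuIII CCTCTGC/6: at [2, 9, 20, 29, 39, 53, 67, 87, 97, 105, 120] ⇒ [8, 15, 26, 35, 45, 59, 73, 93, 103, 111, 126]

Pooled cuts: [8, 15, 26, 35, 45, 59, 73, 93, 103, 111, 116, 126]

Fragment lengths:
  [0,8): 8 bp
  [8,15): 7 bp
  [15,26): 11 bp
  [26,35): 9 bp
  [35,45): 10 bp
  [45,59): 14 bp
  [59,73): 14 bp
  [73,93): 20 bp
  [93,103): 10 bp
  [103,111): 8 bp
  [111,116): 5 bp
  [116,126): 10 bp
  [126,130): 4 bp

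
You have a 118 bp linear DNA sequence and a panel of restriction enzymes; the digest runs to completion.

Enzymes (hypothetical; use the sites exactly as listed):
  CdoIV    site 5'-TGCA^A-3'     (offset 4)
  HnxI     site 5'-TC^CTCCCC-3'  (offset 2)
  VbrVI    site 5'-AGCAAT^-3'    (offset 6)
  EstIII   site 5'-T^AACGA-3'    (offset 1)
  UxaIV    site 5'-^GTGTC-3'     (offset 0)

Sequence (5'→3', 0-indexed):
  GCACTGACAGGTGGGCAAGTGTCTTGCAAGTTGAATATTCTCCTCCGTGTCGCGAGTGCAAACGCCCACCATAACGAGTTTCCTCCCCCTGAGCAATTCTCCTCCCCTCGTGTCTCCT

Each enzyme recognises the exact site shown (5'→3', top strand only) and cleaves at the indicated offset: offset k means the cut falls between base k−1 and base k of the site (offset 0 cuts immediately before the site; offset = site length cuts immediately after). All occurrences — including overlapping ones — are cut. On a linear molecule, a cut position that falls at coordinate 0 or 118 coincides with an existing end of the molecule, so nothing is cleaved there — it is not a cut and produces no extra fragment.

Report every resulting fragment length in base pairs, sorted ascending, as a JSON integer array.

Per-enzyme occurrences:
  CdoIV (TGCAA, off=4): starts [24, 56] → cuts [28, 60]
  HnxI (TCCTCCCC, off=2): starts [80, 99] → cuts [82, 101]
  VbrVI (AGCAAT, off=6): starts [91] → cuts [97]
  EstIII (TAACGA, off=1): starts [71] → cuts [72]
  UxaIV (GTGTC, off=0): starts [18, 46, 109] → cuts [18, 46, 109]

Pooled cuts: [18, 28, 46, 60, 72, 82, 97, 101, 109]

Fragment lengths:
  [0,18): 18 bp
  [18,28): 10 bp
  [28,46): 18 bp
  [46,60): 14 bp
  [60,72): 12 bp
  [72,82): 10 bp
  [82,97): 15 bp
  [97,101): 4 bp
  [101,109): 8 bp
  [109,118): 9 bp

[4,8,9,10,10,12,14,15,18,18]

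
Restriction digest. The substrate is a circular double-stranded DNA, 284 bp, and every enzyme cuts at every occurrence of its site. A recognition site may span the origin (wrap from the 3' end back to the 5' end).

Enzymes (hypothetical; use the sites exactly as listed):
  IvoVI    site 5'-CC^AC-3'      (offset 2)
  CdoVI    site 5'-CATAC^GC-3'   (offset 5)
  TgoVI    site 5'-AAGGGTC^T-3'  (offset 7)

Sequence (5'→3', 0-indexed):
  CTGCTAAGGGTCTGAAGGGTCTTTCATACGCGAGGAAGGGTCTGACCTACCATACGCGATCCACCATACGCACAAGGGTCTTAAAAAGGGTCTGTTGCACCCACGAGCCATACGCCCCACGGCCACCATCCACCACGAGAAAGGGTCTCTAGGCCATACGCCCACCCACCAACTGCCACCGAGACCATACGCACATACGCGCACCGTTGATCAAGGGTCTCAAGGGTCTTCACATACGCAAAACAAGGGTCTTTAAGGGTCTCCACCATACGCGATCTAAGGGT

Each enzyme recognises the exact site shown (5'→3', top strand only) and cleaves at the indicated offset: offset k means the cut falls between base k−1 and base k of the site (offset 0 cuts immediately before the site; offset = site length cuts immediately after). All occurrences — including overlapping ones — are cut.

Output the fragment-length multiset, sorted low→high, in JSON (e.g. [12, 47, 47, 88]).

[3,3,4,4,5,6,7,7,7,7,8,8,9,9,9,10,10,10,11,11,11,12,12,13,13,13,13,14,14,21]

Scan for sites:
  IvoVI (CCAC, off=2): starts [60, 100, 116, 122, 129, 132, 161, 165, 175, 262] → cuts [62, 102, 118, 124, 131, 134, 163, 167, 177, 264]
  CdoVI (CATACGC, off=5): starts [24, 50, 64, 108, 154, 185, 193, 232, 266] → cuts [29, 55, 69, 113, 159, 190, 198, 237, 271]
  TgoVI (AAGGGTCT, off=7): starts [5, 14, 35, 73, 85, 140, 212, 221, 244, 254, 278] → cuts [1, 12, 21, 42, 80, 92, 147, 219, 228, 251, 261]

All cut coordinates (distinct, sorted): [1, 12, 21, 29, 42, 55, 62, 69, 80, 92, 102, 113, 118, 124, 131, 134, 147, 159, 163, 167, 177, 190, 198, 219, 228, 237, 251, 261, 264, 271]

Fragment lengths:
  1→12: 11 bp
  12→21: 9 bp
  21→29: 8 bp
  29→42: 13 bp
  42→55: 13 bp
  55→62: 7 bp
  62→69: 7 bp
  69→80: 11 bp
  80→92: 12 bp
  92→102: 10 bp
  102→113: 11 bp
  113→118: 5 bp
  118→124: 6 bp
  124→131: 7 bp
  131→134: 3 bp
  134→147: 13 bp
  147→159: 12 bp
  159→163: 4 bp
  163→167: 4 bp
  167→177: 10 bp
  177→190: 13 bp
  190→198: 8 bp
  198→219: 21 bp
  219→228: 9 bp
  228→237: 9 bp
  237→251: 14 bp
  251→261: 10 bp
  261→264: 3 bp
  264→271: 7 bp
  271→1 (wrap): 284-271+1 = 14 bp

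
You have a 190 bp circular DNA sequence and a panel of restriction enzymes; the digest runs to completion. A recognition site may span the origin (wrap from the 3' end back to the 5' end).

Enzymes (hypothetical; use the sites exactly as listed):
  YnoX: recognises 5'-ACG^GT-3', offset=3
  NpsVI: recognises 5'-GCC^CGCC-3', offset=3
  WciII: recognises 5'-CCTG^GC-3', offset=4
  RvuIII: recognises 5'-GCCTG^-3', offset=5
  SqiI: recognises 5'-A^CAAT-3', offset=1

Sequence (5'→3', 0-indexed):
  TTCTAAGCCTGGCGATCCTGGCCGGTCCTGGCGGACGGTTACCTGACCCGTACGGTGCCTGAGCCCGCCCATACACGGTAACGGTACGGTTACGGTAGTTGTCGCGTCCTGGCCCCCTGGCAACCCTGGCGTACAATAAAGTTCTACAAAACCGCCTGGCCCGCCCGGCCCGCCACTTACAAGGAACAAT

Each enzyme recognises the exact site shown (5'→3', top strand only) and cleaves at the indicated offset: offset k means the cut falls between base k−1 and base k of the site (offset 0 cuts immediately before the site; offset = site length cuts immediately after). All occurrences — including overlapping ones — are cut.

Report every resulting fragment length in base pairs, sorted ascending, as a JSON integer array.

[3,4,5,5,6,6,7,7,8,9,9,9,10,12,15,16,17,17,25]

Per-enzyme occurrences:
  YnoX ACGGT/3: at [34, 51, 74, 80, 85, 91] ⇒ [37, 54, 77, 83, 88, 94]
  NpsVI GCCCGCC/3: at [62, 158, 167] ⇒ [65, 161, 170]
  WciII CCTGGC/4: at [7, 16, 26, 107, 115, 124, 154] ⇒ [11, 20, 30, 111, 119, 128, 158]
  RvuIII GCCTG/5: at [6, 56, 153] ⇒ [11, 61, 158]
  SqiI ACAAT/1: at [132, 185] ⇒ [133, 186]

All cut coordinates (distinct, sorted): [11, 20, 30, 37, 54, 61, 65, 77, 83, 88, 94, 111, 119, 128, 133, 158, 161, 170, 186]

Fragment lengths:
  11→20: 9 bp
  20→30: 10 bp
  30→37: 7 bp
  37→54: 17 bp
  54→61: 7 bp
  61→65: 4 bp
  65→77: 12 bp
  77→83: 6 bp
  83→88: 5 bp
  88→94: 6 bp
  94→111: 17 bp
  111→119: 8 bp
  119→128: 9 bp
  128→133: 5 bp
  133→158: 25 bp
  158→161: 3 bp
  161→170: 9 bp
  170→186: 16 bp
  186→11 (wrap): 190-186+11 = 15 bp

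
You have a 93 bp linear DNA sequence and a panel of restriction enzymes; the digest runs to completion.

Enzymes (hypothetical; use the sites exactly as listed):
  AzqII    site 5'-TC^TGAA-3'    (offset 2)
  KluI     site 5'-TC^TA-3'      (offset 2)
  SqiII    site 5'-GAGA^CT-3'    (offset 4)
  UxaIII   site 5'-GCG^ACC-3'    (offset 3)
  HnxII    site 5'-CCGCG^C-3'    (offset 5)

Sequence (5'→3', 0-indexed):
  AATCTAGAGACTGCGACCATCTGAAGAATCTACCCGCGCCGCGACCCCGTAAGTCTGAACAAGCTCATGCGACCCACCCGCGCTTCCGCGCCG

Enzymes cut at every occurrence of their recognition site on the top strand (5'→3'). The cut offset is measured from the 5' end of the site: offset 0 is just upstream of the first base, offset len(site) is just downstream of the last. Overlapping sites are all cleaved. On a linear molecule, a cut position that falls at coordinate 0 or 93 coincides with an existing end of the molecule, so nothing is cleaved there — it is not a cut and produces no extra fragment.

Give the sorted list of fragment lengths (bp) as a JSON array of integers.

Site scan:
  AzqII TCTGAA/2: at [19, 53] ⇒ [21, 55]
  KluI TCTA/2: at [2, 28] ⇒ [4, 30]
  SqiII GAGACT/4: at [6] ⇒ [10]
  UxaIII GCGACC/3: at [12, 40, 68] ⇒ [15, 43, 71]
  HnxII CCGCGC/5: at [33, 77, 85] ⇒ [38, 82, 90]

Pooled cuts: [4, 10, 15, 21, 30, 38, 43, 55, 71, 82, 90]

Fragments:
  [0,4): 4 bp
  [4,10): 6 bp
  [10,15): 5 bp
  [15,21): 6 bp
  [21,30): 9 bp
  [30,38): 8 bp
  [38,43): 5 bp
  [43,55): 12 bp
  [55,71): 16 bp
  [71,82): 11 bp
  [82,90): 8 bp
  [90,93): 3 bp

[3,4,5,5,6,6,8,8,9,11,12,16]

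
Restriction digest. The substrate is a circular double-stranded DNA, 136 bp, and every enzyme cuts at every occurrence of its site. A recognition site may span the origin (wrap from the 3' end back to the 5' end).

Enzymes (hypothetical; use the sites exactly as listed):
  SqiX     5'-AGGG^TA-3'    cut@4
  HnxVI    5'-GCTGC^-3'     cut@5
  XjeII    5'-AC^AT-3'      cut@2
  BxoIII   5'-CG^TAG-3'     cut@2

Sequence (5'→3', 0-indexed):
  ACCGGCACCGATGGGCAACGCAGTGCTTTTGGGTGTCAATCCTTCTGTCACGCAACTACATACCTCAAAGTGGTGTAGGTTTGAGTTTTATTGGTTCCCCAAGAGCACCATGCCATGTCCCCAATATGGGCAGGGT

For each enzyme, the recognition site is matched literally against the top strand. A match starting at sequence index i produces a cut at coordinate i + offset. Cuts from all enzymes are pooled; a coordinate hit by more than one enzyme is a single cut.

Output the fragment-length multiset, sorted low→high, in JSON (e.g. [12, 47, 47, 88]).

[60,76]

Per-enzyme occurrences:
  SqiX AGGGTA/4: at [131] ⇒ [135]
  HnxVI (GCTGC, off=5): no sites
  XjeII ACAT/2: at [57] ⇒ [59]
  BxoIII (CGTAG, off=2): no sites

All cut coordinates (distinct, sorted): [59, 135]

Fragment lengths:
  59→135: 76 bp
  135→59 (wrap): 136-135+59 = 60 bp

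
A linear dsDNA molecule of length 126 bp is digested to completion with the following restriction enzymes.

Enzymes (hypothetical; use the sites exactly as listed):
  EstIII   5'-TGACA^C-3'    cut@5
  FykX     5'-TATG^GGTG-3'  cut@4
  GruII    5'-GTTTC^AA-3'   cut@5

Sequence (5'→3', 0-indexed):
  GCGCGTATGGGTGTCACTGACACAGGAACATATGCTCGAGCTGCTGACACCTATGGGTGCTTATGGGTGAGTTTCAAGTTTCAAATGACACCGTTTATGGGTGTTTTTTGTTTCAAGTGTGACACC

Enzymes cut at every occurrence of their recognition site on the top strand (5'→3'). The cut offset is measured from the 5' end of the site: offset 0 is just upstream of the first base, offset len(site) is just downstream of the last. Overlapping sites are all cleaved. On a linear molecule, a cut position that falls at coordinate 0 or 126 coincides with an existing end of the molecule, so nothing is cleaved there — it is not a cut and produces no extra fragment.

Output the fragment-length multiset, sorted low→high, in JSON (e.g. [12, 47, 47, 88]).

Site scan:
  EstIII TGACAC/5: at [17, 44, 85, 119] ⇒ [22, 49, 90, 124]
  FykX TATGGGTG/4: at [5, 51, 61, 95] ⇒ [9, 55, 65, 99]
  GruII GTTTCAA/5: at [70, 77, 109] ⇒ [75, 82, 114]

Pooled cuts: [9, 22, 49, 55, 65, 75, 82, 90, 99, 114, 124]

Fragments:
  [0,9): 9 bp
  [9,22): 13 bp
  [22,49): 27 bp
  [49,55): 6 bp
  [55,65): 10 bp
  [65,75): 10 bp
  [75,82): 7 bp
  [82,90): 8 bp
  [90,99): 9 bp
  [99,114): 15 bp
  [114,124): 10 bp
  [124,126): 2 bp

[2,6,7,8,9,9,10,10,10,13,15,27]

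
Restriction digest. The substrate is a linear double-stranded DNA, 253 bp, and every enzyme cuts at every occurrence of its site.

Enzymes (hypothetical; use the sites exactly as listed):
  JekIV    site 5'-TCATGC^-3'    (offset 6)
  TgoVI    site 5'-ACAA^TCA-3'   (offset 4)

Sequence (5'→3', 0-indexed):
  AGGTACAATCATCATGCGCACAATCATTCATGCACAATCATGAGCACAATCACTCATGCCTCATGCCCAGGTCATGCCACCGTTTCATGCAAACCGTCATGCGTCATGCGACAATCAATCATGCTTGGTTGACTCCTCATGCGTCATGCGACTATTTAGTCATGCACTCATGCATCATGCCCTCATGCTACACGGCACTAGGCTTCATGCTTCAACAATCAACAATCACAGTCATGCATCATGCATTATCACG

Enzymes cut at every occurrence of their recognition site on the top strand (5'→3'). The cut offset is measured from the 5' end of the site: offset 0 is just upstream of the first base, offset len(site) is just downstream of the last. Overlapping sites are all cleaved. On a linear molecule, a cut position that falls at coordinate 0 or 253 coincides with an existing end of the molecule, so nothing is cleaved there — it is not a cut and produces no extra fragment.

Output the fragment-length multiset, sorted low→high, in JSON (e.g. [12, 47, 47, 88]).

Site scan:
  JekIV (TCATGC, off=6): starts [11, 27, 53, 60, 71, 84, 96, 103, 118, 136, 143, 159, 167, 174, 182, 204, 231, 238] → cuts [17, 33, 59, 66, 77, 90, 102, 109, 124, 142, 149, 165, 173, 180, 188, 210, 237, 244]
  TgoVI (ACAATCA, off=4): starts [4, 19, 33, 45, 110, 214, 221] → cuts [8, 23, 37, 49, 114, 218, 225]

All cut coordinates (distinct, sorted): [8, 17, 23, 33, 37, 49, 59, 66, 77, 90, 102, 109, 114, 124, 142, 149, 165, 173, 180, 188, 210, 218, 225, 237, 244]

Fragment lengths:
  [0,8): 8 bp
  [8,17): 9 bp
  [17,23): 6 bp
  [23,33): 10 bp
  [33,37): 4 bp
  [37,49): 12 bp
  [49,59): 10 bp
  [59,66): 7 bp
  [66,77): 11 bp
  [77,90): 13 bp
  [90,102): 12 bp
  [102,109): 7 bp
  [109,114): 5 bp
  [114,124): 10 bp
  [124,142): 18 bp
  [142,149): 7 bp
  [149,165): 16 bp
  [165,173): 8 bp
  [173,180): 7 bp
  [180,188): 8 bp
  [188,210): 22 bp
  [210,218): 8 bp
  [218,225): 7 bp
  [225,237): 12 bp
  [237,244): 7 bp
  [244,253): 9 bp

[4,5,6,7,7,7,7,7,7,8,8,8,8,9,9,10,10,10,11,12,12,12,13,16,18,22]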